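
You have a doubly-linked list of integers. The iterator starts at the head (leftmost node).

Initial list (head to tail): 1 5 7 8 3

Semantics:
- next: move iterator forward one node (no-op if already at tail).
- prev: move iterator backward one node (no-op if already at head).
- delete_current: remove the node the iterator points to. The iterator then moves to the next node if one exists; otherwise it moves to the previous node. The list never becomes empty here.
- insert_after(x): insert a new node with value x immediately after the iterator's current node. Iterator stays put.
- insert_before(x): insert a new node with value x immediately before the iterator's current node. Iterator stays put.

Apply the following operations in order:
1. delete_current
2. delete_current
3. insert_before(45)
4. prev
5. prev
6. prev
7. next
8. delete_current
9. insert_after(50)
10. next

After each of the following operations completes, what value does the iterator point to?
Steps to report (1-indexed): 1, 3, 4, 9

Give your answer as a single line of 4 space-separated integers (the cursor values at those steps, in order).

After 1 (delete_current): list=[5, 7, 8, 3] cursor@5
After 2 (delete_current): list=[7, 8, 3] cursor@7
After 3 (insert_before(45)): list=[45, 7, 8, 3] cursor@7
After 4 (prev): list=[45, 7, 8, 3] cursor@45
After 5 (prev): list=[45, 7, 8, 3] cursor@45
After 6 (prev): list=[45, 7, 8, 3] cursor@45
After 7 (next): list=[45, 7, 8, 3] cursor@7
After 8 (delete_current): list=[45, 8, 3] cursor@8
After 9 (insert_after(50)): list=[45, 8, 50, 3] cursor@8
After 10 (next): list=[45, 8, 50, 3] cursor@50

Answer: 5 7 45 8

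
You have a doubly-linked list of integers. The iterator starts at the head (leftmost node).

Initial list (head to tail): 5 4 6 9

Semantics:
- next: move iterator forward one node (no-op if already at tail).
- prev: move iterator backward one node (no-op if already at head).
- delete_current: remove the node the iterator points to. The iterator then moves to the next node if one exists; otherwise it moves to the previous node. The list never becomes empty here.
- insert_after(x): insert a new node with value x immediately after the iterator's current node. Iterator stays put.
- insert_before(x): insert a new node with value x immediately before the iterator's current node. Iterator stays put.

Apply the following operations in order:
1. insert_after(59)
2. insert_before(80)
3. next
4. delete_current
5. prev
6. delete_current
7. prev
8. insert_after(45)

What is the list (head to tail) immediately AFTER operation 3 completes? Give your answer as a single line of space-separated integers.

After 1 (insert_after(59)): list=[5, 59, 4, 6, 9] cursor@5
After 2 (insert_before(80)): list=[80, 5, 59, 4, 6, 9] cursor@5
After 3 (next): list=[80, 5, 59, 4, 6, 9] cursor@59

Answer: 80 5 59 4 6 9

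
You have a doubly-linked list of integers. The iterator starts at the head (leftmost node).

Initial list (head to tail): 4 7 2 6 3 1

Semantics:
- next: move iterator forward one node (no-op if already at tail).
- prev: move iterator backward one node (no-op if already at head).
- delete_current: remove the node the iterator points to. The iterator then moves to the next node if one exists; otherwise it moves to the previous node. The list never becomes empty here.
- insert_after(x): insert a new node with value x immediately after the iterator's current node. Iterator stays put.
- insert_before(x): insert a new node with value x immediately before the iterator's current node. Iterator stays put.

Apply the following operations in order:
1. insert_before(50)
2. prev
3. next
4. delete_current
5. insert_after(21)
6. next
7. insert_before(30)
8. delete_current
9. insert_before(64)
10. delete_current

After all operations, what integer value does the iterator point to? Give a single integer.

After 1 (insert_before(50)): list=[50, 4, 7, 2, 6, 3, 1] cursor@4
After 2 (prev): list=[50, 4, 7, 2, 6, 3, 1] cursor@50
After 3 (next): list=[50, 4, 7, 2, 6, 3, 1] cursor@4
After 4 (delete_current): list=[50, 7, 2, 6, 3, 1] cursor@7
After 5 (insert_after(21)): list=[50, 7, 21, 2, 6, 3, 1] cursor@7
After 6 (next): list=[50, 7, 21, 2, 6, 3, 1] cursor@21
After 7 (insert_before(30)): list=[50, 7, 30, 21, 2, 6, 3, 1] cursor@21
After 8 (delete_current): list=[50, 7, 30, 2, 6, 3, 1] cursor@2
After 9 (insert_before(64)): list=[50, 7, 30, 64, 2, 6, 3, 1] cursor@2
After 10 (delete_current): list=[50, 7, 30, 64, 6, 3, 1] cursor@6

Answer: 6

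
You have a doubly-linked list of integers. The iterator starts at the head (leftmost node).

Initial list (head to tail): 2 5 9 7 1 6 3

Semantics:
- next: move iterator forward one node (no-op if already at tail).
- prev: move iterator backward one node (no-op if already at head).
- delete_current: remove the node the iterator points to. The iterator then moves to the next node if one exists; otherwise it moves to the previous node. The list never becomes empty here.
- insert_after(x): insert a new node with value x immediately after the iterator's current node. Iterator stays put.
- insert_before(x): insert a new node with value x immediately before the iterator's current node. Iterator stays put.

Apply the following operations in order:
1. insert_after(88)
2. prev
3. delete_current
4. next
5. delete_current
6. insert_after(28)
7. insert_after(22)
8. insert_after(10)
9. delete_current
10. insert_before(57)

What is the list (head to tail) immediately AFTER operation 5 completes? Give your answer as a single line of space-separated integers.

Answer: 88 9 7 1 6 3

Derivation:
After 1 (insert_after(88)): list=[2, 88, 5, 9, 7, 1, 6, 3] cursor@2
After 2 (prev): list=[2, 88, 5, 9, 7, 1, 6, 3] cursor@2
After 3 (delete_current): list=[88, 5, 9, 7, 1, 6, 3] cursor@88
After 4 (next): list=[88, 5, 9, 7, 1, 6, 3] cursor@5
After 5 (delete_current): list=[88, 9, 7, 1, 6, 3] cursor@9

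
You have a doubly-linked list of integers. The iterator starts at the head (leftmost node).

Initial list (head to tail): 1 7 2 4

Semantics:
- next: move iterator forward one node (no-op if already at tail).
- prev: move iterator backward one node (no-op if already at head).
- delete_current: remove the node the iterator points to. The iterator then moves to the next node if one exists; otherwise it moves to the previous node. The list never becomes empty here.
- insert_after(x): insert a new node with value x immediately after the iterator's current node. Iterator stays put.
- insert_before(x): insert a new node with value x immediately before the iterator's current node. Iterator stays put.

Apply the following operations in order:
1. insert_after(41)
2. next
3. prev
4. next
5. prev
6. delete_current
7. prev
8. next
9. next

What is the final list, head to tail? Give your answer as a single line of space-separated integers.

Answer: 41 7 2 4

Derivation:
After 1 (insert_after(41)): list=[1, 41, 7, 2, 4] cursor@1
After 2 (next): list=[1, 41, 7, 2, 4] cursor@41
After 3 (prev): list=[1, 41, 7, 2, 4] cursor@1
After 4 (next): list=[1, 41, 7, 2, 4] cursor@41
After 5 (prev): list=[1, 41, 7, 2, 4] cursor@1
After 6 (delete_current): list=[41, 7, 2, 4] cursor@41
After 7 (prev): list=[41, 7, 2, 4] cursor@41
After 8 (next): list=[41, 7, 2, 4] cursor@7
After 9 (next): list=[41, 7, 2, 4] cursor@2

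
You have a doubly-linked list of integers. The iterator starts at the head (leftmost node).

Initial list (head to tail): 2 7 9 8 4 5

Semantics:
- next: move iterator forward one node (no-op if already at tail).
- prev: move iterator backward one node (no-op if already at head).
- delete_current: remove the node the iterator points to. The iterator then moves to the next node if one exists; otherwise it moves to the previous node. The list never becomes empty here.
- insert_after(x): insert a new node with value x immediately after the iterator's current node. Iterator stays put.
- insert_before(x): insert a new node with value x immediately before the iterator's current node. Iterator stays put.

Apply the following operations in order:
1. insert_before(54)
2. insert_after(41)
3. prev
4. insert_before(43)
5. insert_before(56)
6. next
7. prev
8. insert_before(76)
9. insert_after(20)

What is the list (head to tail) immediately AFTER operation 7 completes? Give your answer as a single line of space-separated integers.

After 1 (insert_before(54)): list=[54, 2, 7, 9, 8, 4, 5] cursor@2
After 2 (insert_after(41)): list=[54, 2, 41, 7, 9, 8, 4, 5] cursor@2
After 3 (prev): list=[54, 2, 41, 7, 9, 8, 4, 5] cursor@54
After 4 (insert_before(43)): list=[43, 54, 2, 41, 7, 9, 8, 4, 5] cursor@54
After 5 (insert_before(56)): list=[43, 56, 54, 2, 41, 7, 9, 8, 4, 5] cursor@54
After 6 (next): list=[43, 56, 54, 2, 41, 7, 9, 8, 4, 5] cursor@2
After 7 (prev): list=[43, 56, 54, 2, 41, 7, 9, 8, 4, 5] cursor@54

Answer: 43 56 54 2 41 7 9 8 4 5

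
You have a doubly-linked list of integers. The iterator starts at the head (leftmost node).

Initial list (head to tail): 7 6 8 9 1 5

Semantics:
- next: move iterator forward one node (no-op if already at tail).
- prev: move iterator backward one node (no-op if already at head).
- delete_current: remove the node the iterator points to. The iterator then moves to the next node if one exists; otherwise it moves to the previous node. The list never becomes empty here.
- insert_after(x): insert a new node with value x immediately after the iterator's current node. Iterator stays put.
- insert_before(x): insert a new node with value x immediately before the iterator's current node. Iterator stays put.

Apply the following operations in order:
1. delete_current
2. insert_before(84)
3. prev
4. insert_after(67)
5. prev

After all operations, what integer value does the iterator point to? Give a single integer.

After 1 (delete_current): list=[6, 8, 9, 1, 5] cursor@6
After 2 (insert_before(84)): list=[84, 6, 8, 9, 1, 5] cursor@6
After 3 (prev): list=[84, 6, 8, 9, 1, 5] cursor@84
After 4 (insert_after(67)): list=[84, 67, 6, 8, 9, 1, 5] cursor@84
After 5 (prev): list=[84, 67, 6, 8, 9, 1, 5] cursor@84

Answer: 84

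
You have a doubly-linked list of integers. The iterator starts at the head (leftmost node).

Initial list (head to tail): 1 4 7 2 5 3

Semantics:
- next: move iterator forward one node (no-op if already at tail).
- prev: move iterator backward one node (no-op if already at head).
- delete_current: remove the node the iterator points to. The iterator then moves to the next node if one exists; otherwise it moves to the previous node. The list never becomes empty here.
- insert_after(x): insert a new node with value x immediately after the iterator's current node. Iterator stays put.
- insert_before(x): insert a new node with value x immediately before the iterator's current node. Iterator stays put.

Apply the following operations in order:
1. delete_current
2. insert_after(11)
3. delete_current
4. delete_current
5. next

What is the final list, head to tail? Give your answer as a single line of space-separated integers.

Answer: 7 2 5 3

Derivation:
After 1 (delete_current): list=[4, 7, 2, 5, 3] cursor@4
After 2 (insert_after(11)): list=[4, 11, 7, 2, 5, 3] cursor@4
After 3 (delete_current): list=[11, 7, 2, 5, 3] cursor@11
After 4 (delete_current): list=[7, 2, 5, 3] cursor@7
After 5 (next): list=[7, 2, 5, 3] cursor@2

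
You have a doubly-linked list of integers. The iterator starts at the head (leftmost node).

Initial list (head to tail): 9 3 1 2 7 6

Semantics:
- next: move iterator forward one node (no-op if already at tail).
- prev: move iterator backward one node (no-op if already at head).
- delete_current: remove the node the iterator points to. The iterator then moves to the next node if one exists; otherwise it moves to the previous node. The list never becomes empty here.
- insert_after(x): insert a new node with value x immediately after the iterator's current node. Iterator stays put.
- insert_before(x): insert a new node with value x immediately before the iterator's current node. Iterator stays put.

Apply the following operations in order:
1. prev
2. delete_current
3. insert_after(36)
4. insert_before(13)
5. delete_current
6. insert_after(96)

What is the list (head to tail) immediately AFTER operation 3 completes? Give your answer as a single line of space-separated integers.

Answer: 3 36 1 2 7 6

Derivation:
After 1 (prev): list=[9, 3, 1, 2, 7, 6] cursor@9
After 2 (delete_current): list=[3, 1, 2, 7, 6] cursor@3
After 3 (insert_after(36)): list=[3, 36, 1, 2, 7, 6] cursor@3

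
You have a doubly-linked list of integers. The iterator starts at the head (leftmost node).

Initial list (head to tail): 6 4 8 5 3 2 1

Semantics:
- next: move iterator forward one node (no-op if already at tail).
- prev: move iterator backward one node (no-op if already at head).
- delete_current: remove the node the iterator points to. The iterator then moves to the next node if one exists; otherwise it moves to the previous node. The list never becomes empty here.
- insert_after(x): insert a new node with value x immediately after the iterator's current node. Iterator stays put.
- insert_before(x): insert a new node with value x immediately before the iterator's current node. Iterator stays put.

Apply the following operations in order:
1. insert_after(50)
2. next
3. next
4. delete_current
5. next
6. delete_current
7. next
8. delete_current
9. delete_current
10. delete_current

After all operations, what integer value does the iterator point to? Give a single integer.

After 1 (insert_after(50)): list=[6, 50, 4, 8, 5, 3, 2, 1] cursor@6
After 2 (next): list=[6, 50, 4, 8, 5, 3, 2, 1] cursor@50
After 3 (next): list=[6, 50, 4, 8, 5, 3, 2, 1] cursor@4
After 4 (delete_current): list=[6, 50, 8, 5, 3, 2, 1] cursor@8
After 5 (next): list=[6, 50, 8, 5, 3, 2, 1] cursor@5
After 6 (delete_current): list=[6, 50, 8, 3, 2, 1] cursor@3
After 7 (next): list=[6, 50, 8, 3, 2, 1] cursor@2
After 8 (delete_current): list=[6, 50, 8, 3, 1] cursor@1
After 9 (delete_current): list=[6, 50, 8, 3] cursor@3
After 10 (delete_current): list=[6, 50, 8] cursor@8

Answer: 8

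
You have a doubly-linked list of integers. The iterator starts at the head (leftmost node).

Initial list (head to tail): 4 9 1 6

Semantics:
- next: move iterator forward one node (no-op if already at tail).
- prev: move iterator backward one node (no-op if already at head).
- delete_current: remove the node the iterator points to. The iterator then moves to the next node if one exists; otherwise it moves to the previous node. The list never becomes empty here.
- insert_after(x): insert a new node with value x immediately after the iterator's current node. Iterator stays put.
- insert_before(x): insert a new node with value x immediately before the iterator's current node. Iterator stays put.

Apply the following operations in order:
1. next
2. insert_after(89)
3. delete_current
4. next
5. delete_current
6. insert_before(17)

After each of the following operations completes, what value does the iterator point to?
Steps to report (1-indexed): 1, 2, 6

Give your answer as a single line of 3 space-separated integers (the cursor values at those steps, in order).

Answer: 9 9 6

Derivation:
After 1 (next): list=[4, 9, 1, 6] cursor@9
After 2 (insert_after(89)): list=[4, 9, 89, 1, 6] cursor@9
After 3 (delete_current): list=[4, 89, 1, 6] cursor@89
After 4 (next): list=[4, 89, 1, 6] cursor@1
After 5 (delete_current): list=[4, 89, 6] cursor@6
After 6 (insert_before(17)): list=[4, 89, 17, 6] cursor@6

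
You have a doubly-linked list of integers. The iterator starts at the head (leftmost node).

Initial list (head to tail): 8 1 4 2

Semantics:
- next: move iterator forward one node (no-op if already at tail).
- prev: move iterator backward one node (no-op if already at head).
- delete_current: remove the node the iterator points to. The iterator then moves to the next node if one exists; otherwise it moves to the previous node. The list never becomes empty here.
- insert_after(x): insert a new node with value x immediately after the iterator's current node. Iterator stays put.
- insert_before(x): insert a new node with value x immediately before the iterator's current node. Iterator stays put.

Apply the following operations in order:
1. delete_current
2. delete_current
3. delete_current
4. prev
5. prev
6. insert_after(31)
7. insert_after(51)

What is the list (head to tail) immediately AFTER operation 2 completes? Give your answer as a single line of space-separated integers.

Answer: 4 2

Derivation:
After 1 (delete_current): list=[1, 4, 2] cursor@1
After 2 (delete_current): list=[4, 2] cursor@4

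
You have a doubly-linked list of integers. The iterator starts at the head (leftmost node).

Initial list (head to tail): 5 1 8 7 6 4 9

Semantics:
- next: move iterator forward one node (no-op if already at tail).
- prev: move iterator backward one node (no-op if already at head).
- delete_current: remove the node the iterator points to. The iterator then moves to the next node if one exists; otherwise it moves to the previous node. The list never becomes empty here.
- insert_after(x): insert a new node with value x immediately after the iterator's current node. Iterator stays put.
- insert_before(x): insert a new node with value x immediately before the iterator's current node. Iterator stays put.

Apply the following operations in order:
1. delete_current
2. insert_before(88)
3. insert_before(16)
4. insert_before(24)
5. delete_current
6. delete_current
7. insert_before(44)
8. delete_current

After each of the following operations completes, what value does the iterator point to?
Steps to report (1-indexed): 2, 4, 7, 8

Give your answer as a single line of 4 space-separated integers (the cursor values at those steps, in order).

After 1 (delete_current): list=[1, 8, 7, 6, 4, 9] cursor@1
After 2 (insert_before(88)): list=[88, 1, 8, 7, 6, 4, 9] cursor@1
After 3 (insert_before(16)): list=[88, 16, 1, 8, 7, 6, 4, 9] cursor@1
After 4 (insert_before(24)): list=[88, 16, 24, 1, 8, 7, 6, 4, 9] cursor@1
After 5 (delete_current): list=[88, 16, 24, 8, 7, 6, 4, 9] cursor@8
After 6 (delete_current): list=[88, 16, 24, 7, 6, 4, 9] cursor@7
After 7 (insert_before(44)): list=[88, 16, 24, 44, 7, 6, 4, 9] cursor@7
After 8 (delete_current): list=[88, 16, 24, 44, 6, 4, 9] cursor@6

Answer: 1 1 7 6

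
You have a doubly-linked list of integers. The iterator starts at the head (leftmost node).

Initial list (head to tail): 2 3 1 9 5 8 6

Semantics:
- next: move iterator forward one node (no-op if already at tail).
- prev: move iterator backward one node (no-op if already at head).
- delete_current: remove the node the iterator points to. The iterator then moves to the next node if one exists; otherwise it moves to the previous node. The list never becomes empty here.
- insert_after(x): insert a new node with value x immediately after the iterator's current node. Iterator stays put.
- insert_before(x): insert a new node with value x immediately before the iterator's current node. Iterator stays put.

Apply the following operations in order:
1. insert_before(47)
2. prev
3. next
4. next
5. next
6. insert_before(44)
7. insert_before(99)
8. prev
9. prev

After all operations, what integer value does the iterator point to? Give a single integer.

Answer: 44

Derivation:
After 1 (insert_before(47)): list=[47, 2, 3, 1, 9, 5, 8, 6] cursor@2
After 2 (prev): list=[47, 2, 3, 1, 9, 5, 8, 6] cursor@47
After 3 (next): list=[47, 2, 3, 1, 9, 5, 8, 6] cursor@2
After 4 (next): list=[47, 2, 3, 1, 9, 5, 8, 6] cursor@3
After 5 (next): list=[47, 2, 3, 1, 9, 5, 8, 6] cursor@1
After 6 (insert_before(44)): list=[47, 2, 3, 44, 1, 9, 5, 8, 6] cursor@1
After 7 (insert_before(99)): list=[47, 2, 3, 44, 99, 1, 9, 5, 8, 6] cursor@1
After 8 (prev): list=[47, 2, 3, 44, 99, 1, 9, 5, 8, 6] cursor@99
After 9 (prev): list=[47, 2, 3, 44, 99, 1, 9, 5, 8, 6] cursor@44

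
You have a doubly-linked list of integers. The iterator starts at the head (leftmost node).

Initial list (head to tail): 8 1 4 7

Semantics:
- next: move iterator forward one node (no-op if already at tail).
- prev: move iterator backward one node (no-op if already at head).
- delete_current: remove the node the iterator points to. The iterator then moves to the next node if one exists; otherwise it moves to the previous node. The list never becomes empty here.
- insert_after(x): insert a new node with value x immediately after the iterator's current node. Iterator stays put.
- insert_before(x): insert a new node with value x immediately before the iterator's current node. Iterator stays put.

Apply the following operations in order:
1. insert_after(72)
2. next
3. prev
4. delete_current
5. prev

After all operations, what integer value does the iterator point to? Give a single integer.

Answer: 72

Derivation:
After 1 (insert_after(72)): list=[8, 72, 1, 4, 7] cursor@8
After 2 (next): list=[8, 72, 1, 4, 7] cursor@72
After 3 (prev): list=[8, 72, 1, 4, 7] cursor@8
After 4 (delete_current): list=[72, 1, 4, 7] cursor@72
After 5 (prev): list=[72, 1, 4, 7] cursor@72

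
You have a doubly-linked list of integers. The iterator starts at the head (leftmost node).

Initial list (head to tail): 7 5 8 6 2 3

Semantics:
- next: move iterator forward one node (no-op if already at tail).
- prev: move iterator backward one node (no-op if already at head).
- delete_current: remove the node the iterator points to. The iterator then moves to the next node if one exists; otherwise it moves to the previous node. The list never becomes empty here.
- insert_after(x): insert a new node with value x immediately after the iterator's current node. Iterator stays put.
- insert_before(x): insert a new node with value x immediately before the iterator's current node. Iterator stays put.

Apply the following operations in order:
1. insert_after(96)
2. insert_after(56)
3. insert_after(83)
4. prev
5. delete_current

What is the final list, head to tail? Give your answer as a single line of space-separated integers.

Answer: 83 56 96 5 8 6 2 3

Derivation:
After 1 (insert_after(96)): list=[7, 96, 5, 8, 6, 2, 3] cursor@7
After 2 (insert_after(56)): list=[7, 56, 96, 5, 8, 6, 2, 3] cursor@7
After 3 (insert_after(83)): list=[7, 83, 56, 96, 5, 8, 6, 2, 3] cursor@7
After 4 (prev): list=[7, 83, 56, 96, 5, 8, 6, 2, 3] cursor@7
After 5 (delete_current): list=[83, 56, 96, 5, 8, 6, 2, 3] cursor@83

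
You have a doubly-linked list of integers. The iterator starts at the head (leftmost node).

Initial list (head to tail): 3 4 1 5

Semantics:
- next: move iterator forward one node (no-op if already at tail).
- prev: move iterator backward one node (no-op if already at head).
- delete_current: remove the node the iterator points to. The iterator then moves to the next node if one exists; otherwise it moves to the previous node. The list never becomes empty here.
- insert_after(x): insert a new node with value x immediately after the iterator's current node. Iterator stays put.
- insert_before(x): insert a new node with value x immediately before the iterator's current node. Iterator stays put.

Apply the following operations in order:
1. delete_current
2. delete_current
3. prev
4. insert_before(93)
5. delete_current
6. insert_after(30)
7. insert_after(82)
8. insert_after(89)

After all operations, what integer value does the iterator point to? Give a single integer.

After 1 (delete_current): list=[4, 1, 5] cursor@4
After 2 (delete_current): list=[1, 5] cursor@1
After 3 (prev): list=[1, 5] cursor@1
After 4 (insert_before(93)): list=[93, 1, 5] cursor@1
After 5 (delete_current): list=[93, 5] cursor@5
After 6 (insert_after(30)): list=[93, 5, 30] cursor@5
After 7 (insert_after(82)): list=[93, 5, 82, 30] cursor@5
After 8 (insert_after(89)): list=[93, 5, 89, 82, 30] cursor@5

Answer: 5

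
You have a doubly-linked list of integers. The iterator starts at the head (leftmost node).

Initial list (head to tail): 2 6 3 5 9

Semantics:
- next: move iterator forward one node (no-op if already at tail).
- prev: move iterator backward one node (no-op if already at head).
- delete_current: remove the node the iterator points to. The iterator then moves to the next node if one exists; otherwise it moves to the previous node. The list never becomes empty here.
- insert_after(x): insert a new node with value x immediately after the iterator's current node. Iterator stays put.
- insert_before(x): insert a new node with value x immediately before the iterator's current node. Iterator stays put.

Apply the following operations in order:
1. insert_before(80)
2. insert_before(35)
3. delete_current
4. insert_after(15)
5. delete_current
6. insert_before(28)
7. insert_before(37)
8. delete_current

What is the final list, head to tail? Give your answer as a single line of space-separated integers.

After 1 (insert_before(80)): list=[80, 2, 6, 3, 5, 9] cursor@2
After 2 (insert_before(35)): list=[80, 35, 2, 6, 3, 5, 9] cursor@2
After 3 (delete_current): list=[80, 35, 6, 3, 5, 9] cursor@6
After 4 (insert_after(15)): list=[80, 35, 6, 15, 3, 5, 9] cursor@6
After 5 (delete_current): list=[80, 35, 15, 3, 5, 9] cursor@15
After 6 (insert_before(28)): list=[80, 35, 28, 15, 3, 5, 9] cursor@15
After 7 (insert_before(37)): list=[80, 35, 28, 37, 15, 3, 5, 9] cursor@15
After 8 (delete_current): list=[80, 35, 28, 37, 3, 5, 9] cursor@3

Answer: 80 35 28 37 3 5 9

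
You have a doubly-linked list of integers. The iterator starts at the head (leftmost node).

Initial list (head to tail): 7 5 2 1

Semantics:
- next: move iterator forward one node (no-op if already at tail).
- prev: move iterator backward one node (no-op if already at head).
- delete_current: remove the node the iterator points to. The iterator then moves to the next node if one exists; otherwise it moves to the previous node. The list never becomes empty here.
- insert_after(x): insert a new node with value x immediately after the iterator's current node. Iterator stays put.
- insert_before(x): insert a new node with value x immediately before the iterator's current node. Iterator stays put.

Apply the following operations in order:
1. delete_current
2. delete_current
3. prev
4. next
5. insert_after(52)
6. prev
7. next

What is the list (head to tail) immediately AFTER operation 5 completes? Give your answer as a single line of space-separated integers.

Answer: 2 1 52

Derivation:
After 1 (delete_current): list=[5, 2, 1] cursor@5
After 2 (delete_current): list=[2, 1] cursor@2
After 3 (prev): list=[2, 1] cursor@2
After 4 (next): list=[2, 1] cursor@1
After 5 (insert_after(52)): list=[2, 1, 52] cursor@1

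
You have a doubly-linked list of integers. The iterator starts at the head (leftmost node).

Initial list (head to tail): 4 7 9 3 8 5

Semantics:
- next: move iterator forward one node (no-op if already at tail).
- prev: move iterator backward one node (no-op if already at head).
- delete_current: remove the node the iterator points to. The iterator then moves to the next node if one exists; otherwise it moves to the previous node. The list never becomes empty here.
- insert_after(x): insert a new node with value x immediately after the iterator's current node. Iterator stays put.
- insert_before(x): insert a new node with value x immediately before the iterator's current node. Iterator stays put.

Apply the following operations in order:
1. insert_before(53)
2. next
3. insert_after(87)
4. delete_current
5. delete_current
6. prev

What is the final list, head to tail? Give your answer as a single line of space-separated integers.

After 1 (insert_before(53)): list=[53, 4, 7, 9, 3, 8, 5] cursor@4
After 2 (next): list=[53, 4, 7, 9, 3, 8, 5] cursor@7
After 3 (insert_after(87)): list=[53, 4, 7, 87, 9, 3, 8, 5] cursor@7
After 4 (delete_current): list=[53, 4, 87, 9, 3, 8, 5] cursor@87
After 5 (delete_current): list=[53, 4, 9, 3, 8, 5] cursor@9
After 6 (prev): list=[53, 4, 9, 3, 8, 5] cursor@4

Answer: 53 4 9 3 8 5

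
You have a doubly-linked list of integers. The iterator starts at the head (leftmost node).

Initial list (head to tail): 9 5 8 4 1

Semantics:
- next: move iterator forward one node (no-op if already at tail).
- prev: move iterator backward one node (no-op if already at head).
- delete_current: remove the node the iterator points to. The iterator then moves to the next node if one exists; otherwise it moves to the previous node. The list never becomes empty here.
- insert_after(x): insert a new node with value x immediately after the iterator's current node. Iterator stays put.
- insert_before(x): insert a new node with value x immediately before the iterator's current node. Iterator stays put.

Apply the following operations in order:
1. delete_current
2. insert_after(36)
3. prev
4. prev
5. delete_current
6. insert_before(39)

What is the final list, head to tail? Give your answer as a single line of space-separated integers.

Answer: 39 36 8 4 1

Derivation:
After 1 (delete_current): list=[5, 8, 4, 1] cursor@5
After 2 (insert_after(36)): list=[5, 36, 8, 4, 1] cursor@5
After 3 (prev): list=[5, 36, 8, 4, 1] cursor@5
After 4 (prev): list=[5, 36, 8, 4, 1] cursor@5
After 5 (delete_current): list=[36, 8, 4, 1] cursor@36
After 6 (insert_before(39)): list=[39, 36, 8, 4, 1] cursor@36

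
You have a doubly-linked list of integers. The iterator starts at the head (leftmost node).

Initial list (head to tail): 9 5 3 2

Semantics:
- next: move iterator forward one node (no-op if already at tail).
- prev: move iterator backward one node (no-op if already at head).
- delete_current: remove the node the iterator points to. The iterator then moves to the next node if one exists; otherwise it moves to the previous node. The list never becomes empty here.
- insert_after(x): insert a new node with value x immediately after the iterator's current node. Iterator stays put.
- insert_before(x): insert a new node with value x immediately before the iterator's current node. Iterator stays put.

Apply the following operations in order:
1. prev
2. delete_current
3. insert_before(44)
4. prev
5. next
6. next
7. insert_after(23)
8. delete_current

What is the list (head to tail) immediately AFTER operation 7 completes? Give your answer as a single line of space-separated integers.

After 1 (prev): list=[9, 5, 3, 2] cursor@9
After 2 (delete_current): list=[5, 3, 2] cursor@5
After 3 (insert_before(44)): list=[44, 5, 3, 2] cursor@5
After 4 (prev): list=[44, 5, 3, 2] cursor@44
After 5 (next): list=[44, 5, 3, 2] cursor@5
After 6 (next): list=[44, 5, 3, 2] cursor@3
After 7 (insert_after(23)): list=[44, 5, 3, 23, 2] cursor@3

Answer: 44 5 3 23 2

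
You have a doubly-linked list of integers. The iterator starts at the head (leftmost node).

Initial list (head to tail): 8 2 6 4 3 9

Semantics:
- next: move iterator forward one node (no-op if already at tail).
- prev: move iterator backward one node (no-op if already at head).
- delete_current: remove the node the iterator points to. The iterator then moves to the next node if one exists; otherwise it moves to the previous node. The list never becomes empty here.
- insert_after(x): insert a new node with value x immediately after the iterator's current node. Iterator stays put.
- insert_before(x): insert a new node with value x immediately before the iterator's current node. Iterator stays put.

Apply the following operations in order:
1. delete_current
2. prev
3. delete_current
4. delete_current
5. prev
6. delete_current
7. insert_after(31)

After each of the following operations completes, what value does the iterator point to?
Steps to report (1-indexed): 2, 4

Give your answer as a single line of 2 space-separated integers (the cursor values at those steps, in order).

Answer: 2 4

Derivation:
After 1 (delete_current): list=[2, 6, 4, 3, 9] cursor@2
After 2 (prev): list=[2, 6, 4, 3, 9] cursor@2
After 3 (delete_current): list=[6, 4, 3, 9] cursor@6
After 4 (delete_current): list=[4, 3, 9] cursor@4
After 5 (prev): list=[4, 3, 9] cursor@4
After 6 (delete_current): list=[3, 9] cursor@3
After 7 (insert_after(31)): list=[3, 31, 9] cursor@3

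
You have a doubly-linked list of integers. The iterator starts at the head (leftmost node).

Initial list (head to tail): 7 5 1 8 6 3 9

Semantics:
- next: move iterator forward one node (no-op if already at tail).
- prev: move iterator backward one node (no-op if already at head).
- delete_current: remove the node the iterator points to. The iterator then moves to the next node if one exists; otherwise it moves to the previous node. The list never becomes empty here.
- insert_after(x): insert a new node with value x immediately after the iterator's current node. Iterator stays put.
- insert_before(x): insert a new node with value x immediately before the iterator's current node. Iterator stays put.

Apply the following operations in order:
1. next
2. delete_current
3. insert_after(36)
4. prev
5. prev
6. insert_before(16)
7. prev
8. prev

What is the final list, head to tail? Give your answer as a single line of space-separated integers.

After 1 (next): list=[7, 5, 1, 8, 6, 3, 9] cursor@5
After 2 (delete_current): list=[7, 1, 8, 6, 3, 9] cursor@1
After 3 (insert_after(36)): list=[7, 1, 36, 8, 6, 3, 9] cursor@1
After 4 (prev): list=[7, 1, 36, 8, 6, 3, 9] cursor@7
After 5 (prev): list=[7, 1, 36, 8, 6, 3, 9] cursor@7
After 6 (insert_before(16)): list=[16, 7, 1, 36, 8, 6, 3, 9] cursor@7
After 7 (prev): list=[16, 7, 1, 36, 8, 6, 3, 9] cursor@16
After 8 (prev): list=[16, 7, 1, 36, 8, 6, 3, 9] cursor@16

Answer: 16 7 1 36 8 6 3 9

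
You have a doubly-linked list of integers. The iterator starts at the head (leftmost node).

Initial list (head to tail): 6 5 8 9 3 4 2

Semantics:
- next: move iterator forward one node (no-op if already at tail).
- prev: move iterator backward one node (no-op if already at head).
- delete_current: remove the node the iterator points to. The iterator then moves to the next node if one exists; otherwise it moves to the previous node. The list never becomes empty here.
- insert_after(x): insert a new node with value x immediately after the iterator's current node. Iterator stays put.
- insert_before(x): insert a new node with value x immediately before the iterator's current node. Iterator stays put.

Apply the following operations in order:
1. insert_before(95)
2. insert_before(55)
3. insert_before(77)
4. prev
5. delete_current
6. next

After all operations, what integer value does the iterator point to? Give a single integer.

Answer: 5

Derivation:
After 1 (insert_before(95)): list=[95, 6, 5, 8, 9, 3, 4, 2] cursor@6
After 2 (insert_before(55)): list=[95, 55, 6, 5, 8, 9, 3, 4, 2] cursor@6
After 3 (insert_before(77)): list=[95, 55, 77, 6, 5, 8, 9, 3, 4, 2] cursor@6
After 4 (prev): list=[95, 55, 77, 6, 5, 8, 9, 3, 4, 2] cursor@77
After 5 (delete_current): list=[95, 55, 6, 5, 8, 9, 3, 4, 2] cursor@6
After 6 (next): list=[95, 55, 6, 5, 8, 9, 3, 4, 2] cursor@5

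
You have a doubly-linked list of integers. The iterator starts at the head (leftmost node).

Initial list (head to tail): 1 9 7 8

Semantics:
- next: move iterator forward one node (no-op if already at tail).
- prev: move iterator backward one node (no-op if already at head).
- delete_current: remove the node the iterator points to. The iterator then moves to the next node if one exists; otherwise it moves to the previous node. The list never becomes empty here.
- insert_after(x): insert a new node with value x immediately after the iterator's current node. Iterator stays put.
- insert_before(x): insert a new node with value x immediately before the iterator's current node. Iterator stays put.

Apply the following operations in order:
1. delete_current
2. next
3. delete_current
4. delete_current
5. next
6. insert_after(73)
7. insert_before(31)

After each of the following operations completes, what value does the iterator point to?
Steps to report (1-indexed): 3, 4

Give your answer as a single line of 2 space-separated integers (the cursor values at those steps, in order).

Answer: 8 9

Derivation:
After 1 (delete_current): list=[9, 7, 8] cursor@9
After 2 (next): list=[9, 7, 8] cursor@7
After 3 (delete_current): list=[9, 8] cursor@8
After 4 (delete_current): list=[9] cursor@9
After 5 (next): list=[9] cursor@9
After 6 (insert_after(73)): list=[9, 73] cursor@9
After 7 (insert_before(31)): list=[31, 9, 73] cursor@9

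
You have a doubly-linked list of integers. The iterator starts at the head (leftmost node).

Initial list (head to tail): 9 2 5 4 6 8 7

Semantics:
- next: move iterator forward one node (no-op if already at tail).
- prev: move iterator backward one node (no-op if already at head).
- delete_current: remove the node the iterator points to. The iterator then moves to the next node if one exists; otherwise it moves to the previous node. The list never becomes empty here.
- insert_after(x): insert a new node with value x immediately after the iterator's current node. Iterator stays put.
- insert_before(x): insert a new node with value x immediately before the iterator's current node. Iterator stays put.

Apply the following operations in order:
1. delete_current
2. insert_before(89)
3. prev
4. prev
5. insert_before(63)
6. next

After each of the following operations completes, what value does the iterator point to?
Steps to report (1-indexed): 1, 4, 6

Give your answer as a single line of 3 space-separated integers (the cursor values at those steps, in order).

Answer: 2 89 2

Derivation:
After 1 (delete_current): list=[2, 5, 4, 6, 8, 7] cursor@2
After 2 (insert_before(89)): list=[89, 2, 5, 4, 6, 8, 7] cursor@2
After 3 (prev): list=[89, 2, 5, 4, 6, 8, 7] cursor@89
After 4 (prev): list=[89, 2, 5, 4, 6, 8, 7] cursor@89
After 5 (insert_before(63)): list=[63, 89, 2, 5, 4, 6, 8, 7] cursor@89
After 6 (next): list=[63, 89, 2, 5, 4, 6, 8, 7] cursor@2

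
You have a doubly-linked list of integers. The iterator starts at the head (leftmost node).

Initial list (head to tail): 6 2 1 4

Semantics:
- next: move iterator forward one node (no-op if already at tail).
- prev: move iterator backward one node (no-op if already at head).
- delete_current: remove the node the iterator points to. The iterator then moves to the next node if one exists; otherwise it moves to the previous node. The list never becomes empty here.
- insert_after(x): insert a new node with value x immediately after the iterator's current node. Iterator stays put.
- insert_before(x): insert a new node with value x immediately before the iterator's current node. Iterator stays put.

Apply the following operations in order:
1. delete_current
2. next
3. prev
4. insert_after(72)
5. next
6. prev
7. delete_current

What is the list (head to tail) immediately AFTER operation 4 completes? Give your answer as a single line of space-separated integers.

After 1 (delete_current): list=[2, 1, 4] cursor@2
After 2 (next): list=[2, 1, 4] cursor@1
After 3 (prev): list=[2, 1, 4] cursor@2
After 4 (insert_after(72)): list=[2, 72, 1, 4] cursor@2

Answer: 2 72 1 4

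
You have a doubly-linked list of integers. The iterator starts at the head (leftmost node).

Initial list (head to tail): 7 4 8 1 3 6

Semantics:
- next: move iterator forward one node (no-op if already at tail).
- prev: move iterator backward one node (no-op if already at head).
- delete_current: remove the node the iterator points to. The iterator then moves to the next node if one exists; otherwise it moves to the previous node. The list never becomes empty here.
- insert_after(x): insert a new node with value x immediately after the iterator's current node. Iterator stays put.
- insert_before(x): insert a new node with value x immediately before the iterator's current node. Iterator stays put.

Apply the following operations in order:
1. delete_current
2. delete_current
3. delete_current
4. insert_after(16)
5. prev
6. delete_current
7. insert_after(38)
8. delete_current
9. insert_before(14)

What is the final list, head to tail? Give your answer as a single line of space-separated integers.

Answer: 14 38 3 6

Derivation:
After 1 (delete_current): list=[4, 8, 1, 3, 6] cursor@4
After 2 (delete_current): list=[8, 1, 3, 6] cursor@8
After 3 (delete_current): list=[1, 3, 6] cursor@1
After 4 (insert_after(16)): list=[1, 16, 3, 6] cursor@1
After 5 (prev): list=[1, 16, 3, 6] cursor@1
After 6 (delete_current): list=[16, 3, 6] cursor@16
After 7 (insert_after(38)): list=[16, 38, 3, 6] cursor@16
After 8 (delete_current): list=[38, 3, 6] cursor@38
After 9 (insert_before(14)): list=[14, 38, 3, 6] cursor@38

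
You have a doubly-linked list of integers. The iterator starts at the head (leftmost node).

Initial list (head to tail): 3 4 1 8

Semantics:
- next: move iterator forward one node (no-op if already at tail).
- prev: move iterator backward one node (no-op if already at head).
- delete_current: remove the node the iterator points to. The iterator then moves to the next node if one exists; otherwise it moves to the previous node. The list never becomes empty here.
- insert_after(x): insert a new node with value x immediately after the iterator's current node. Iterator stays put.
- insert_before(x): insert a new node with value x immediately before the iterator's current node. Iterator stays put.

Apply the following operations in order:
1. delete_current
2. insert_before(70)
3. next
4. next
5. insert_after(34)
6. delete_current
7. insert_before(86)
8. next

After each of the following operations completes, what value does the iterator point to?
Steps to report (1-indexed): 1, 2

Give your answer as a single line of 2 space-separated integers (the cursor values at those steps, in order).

Answer: 4 4

Derivation:
After 1 (delete_current): list=[4, 1, 8] cursor@4
After 2 (insert_before(70)): list=[70, 4, 1, 8] cursor@4
After 3 (next): list=[70, 4, 1, 8] cursor@1
After 4 (next): list=[70, 4, 1, 8] cursor@8
After 5 (insert_after(34)): list=[70, 4, 1, 8, 34] cursor@8
After 6 (delete_current): list=[70, 4, 1, 34] cursor@34
After 7 (insert_before(86)): list=[70, 4, 1, 86, 34] cursor@34
After 8 (next): list=[70, 4, 1, 86, 34] cursor@34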